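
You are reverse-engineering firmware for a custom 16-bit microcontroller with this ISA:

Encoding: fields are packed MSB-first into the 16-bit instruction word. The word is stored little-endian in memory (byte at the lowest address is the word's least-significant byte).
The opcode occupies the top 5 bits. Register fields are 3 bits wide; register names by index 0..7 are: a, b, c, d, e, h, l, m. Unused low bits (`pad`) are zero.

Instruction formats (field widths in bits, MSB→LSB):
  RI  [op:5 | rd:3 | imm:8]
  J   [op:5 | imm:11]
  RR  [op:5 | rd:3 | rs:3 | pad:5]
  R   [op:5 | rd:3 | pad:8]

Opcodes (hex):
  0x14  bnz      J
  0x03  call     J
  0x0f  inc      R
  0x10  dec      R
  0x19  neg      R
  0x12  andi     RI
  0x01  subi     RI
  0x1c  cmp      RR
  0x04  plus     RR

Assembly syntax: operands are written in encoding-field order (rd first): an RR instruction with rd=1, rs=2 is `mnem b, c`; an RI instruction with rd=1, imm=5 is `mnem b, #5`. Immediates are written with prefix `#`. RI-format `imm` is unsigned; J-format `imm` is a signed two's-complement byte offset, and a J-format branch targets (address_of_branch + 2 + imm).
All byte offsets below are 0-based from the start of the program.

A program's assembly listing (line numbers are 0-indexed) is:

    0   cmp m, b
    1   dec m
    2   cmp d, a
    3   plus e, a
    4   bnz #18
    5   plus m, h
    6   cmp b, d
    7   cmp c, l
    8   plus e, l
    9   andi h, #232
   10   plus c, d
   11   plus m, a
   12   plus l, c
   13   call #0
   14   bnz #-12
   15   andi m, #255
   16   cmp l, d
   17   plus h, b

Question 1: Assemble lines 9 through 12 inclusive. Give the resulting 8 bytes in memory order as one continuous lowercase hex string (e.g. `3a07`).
e895602200274026

L9: andi op=0x12:5|rd=5:3|imm=232:8 ⇒ 0x95e8 ⇒ little e8 95
L10: plus op=0x4:5|rd=2:3|rs=3:3|pad=0:5 ⇒ 0x2260 ⇒ little 60 22
L11: plus op=0x4:5|rd=7:3|rs=0:3|pad=0:5 ⇒ 0x2700 ⇒ little 00 27
L12: plus op=0x4:5|rd=6:3|rs=2:3|pad=0:5 ⇒ 0x2640 ⇒ little 40 26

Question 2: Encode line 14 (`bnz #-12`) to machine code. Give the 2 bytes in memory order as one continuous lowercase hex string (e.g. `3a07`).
L14: bnz op=0x14:5|imm=-12:11 ⇒ 0xa7f4 ⇒ little f4 a7

f4a7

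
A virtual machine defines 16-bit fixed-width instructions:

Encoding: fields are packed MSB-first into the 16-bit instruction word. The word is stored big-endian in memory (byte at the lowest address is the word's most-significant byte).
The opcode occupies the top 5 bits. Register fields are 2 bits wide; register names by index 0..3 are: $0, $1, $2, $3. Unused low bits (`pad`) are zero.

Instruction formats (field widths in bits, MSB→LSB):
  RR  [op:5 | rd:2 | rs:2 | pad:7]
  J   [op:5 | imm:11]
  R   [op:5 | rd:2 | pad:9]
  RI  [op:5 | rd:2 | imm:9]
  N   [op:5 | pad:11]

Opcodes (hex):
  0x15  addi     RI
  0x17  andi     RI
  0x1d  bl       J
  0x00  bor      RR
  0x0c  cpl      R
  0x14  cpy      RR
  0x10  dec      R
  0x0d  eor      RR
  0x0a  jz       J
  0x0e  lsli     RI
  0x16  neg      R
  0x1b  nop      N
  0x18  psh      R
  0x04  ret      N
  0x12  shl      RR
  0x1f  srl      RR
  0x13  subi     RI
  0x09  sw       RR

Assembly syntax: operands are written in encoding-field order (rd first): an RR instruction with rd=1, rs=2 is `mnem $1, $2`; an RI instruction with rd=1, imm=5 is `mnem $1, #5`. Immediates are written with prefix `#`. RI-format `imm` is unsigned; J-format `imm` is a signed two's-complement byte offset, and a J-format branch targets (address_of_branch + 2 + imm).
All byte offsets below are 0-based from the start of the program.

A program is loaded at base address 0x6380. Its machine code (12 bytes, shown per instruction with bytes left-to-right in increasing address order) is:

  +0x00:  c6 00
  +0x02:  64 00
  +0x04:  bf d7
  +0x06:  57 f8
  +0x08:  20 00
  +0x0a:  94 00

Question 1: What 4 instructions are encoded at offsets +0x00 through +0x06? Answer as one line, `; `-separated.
@+00  big-endian(c6 00) = 0xc600
  opcode bits[15:11]=0x18: psh/R
  rd: (w>>9)&0x3=0x3 → $3
@+02  big-endian(64 00) = 0x6400
  opcode bits[15:11]=0xc: cpl/R
  rd: (w>>9)&0x3=0x2 → $2
@+04  big-endian(bf d7) = 0xbfd7
  opcode bits[15:11]=0x17: andi/RI
  rd: (w>>9)&0x3=0x3 → $3
  imm: (w>>0)&0x1ff=0x1d7 → #471
@+06  big-endian(57 f8) = 0x57f8
  opcode bits[15:11]=0xa: jz/J
  imm: (w>>0)&0x7ff=0x7f8 (s11→-8) → #-8

psh $3; cpl $2; andi $3, #471; jz #-8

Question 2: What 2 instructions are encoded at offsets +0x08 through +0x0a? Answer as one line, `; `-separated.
ret; shl $2, $0

@+08  big-endian(20 00) = 0x2000
  op=0x2000>>11=0x4 ⇒ ret (N)
@+0a  big-endian(94 00) = 0x9400
  op=0x9400>>11=0x12 ⇒ shl (RR)
  rd: (w>>9)&0x3=0x2 → $2
  rs: (w>>7)&0x3=0x0 → $0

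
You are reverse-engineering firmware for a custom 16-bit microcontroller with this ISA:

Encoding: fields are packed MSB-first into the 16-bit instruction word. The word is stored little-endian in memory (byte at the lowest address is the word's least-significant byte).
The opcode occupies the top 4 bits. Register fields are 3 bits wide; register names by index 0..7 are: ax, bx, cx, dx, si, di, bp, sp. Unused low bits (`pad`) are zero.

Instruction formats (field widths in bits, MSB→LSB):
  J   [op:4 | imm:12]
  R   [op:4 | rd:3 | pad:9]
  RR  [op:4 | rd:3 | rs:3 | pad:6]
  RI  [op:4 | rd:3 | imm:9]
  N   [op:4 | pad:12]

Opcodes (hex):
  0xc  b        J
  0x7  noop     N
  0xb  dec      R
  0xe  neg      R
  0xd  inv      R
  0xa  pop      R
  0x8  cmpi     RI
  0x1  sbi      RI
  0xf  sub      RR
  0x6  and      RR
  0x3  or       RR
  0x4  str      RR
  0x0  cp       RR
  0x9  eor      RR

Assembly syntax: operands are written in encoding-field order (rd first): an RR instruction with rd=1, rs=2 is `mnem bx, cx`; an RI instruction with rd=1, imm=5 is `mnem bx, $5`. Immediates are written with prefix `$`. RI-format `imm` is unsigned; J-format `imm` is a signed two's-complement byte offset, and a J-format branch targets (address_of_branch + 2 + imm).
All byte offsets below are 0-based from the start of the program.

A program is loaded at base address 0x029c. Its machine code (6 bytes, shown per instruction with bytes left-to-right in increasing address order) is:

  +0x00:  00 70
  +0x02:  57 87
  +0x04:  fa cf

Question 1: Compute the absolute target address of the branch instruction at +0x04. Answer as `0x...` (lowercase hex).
@+04  little-endian(fa cf) = 0xcffa
  top 4b → 0xc → b [J]
  [11:0] imm=4090 (s12→-6) = $-6
  target = base 0x029c + off 0x04 + 2 + imm -6 = 0x029c

0x029c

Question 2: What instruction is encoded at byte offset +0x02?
cmpi dx, $343

@+02  little-endian(57 87) = 0x8757
  op=0x8757>>12=0x8 ⇒ cmpi (RI)
  [11:9] rd=3 = dx
  [8:0] imm=343 = $343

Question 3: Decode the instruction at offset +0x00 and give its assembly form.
noop

off 0x00: read 00 70 as little → 0x7000
  top 4b → 0x7 → noop [N]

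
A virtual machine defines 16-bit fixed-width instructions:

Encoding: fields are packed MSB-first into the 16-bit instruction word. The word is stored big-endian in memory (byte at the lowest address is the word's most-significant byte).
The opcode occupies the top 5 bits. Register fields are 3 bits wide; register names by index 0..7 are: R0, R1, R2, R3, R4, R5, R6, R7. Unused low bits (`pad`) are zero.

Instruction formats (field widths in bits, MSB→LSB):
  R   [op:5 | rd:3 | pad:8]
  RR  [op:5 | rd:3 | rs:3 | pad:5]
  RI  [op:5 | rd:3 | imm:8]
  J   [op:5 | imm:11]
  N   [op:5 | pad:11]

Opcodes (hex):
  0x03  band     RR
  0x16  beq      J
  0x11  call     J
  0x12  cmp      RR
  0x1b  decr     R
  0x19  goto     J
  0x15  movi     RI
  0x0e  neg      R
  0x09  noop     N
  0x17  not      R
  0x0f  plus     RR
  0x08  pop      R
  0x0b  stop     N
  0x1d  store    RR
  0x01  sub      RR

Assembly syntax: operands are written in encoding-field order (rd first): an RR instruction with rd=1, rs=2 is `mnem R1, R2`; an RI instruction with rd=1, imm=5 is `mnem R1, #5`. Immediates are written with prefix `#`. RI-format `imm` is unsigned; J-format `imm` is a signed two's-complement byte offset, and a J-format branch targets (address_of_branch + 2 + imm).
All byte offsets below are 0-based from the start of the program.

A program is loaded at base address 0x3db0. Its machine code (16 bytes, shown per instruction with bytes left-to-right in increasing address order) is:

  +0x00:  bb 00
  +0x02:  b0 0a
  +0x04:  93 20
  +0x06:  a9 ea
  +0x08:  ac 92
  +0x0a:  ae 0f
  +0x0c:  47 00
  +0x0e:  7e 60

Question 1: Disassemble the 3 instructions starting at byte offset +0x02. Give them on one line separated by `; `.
beq #10; cmp R3, R1; movi R1, #234

off 0x02: read b0 0a as big → 0xb00a
  opcode bits[15:11]=0x16: beq/J
  imm@[10:0]=0xa ⇒ #10
off 0x04: read 93 20 as big → 0x9320
  opcode bits[15:11]=0x12: cmp/RR
  rd@[10:8]=0x3 ⇒ R3
  rs@[7:5]=0x1 ⇒ R1
off 0x06: read a9 ea as big → 0xa9ea
  opcode bits[15:11]=0x15: movi/RI
  rd@[10:8]=0x1 ⇒ R1
  imm@[7:0]=0xea ⇒ #234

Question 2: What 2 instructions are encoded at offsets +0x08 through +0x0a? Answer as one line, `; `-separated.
movi R4, #146; movi R6, #15

@+08  big-endian(ac 92) = 0xac92
  top 5b → 0x15 → movi [RI]
  [10:8] rd=4 = R4
  [7:0] imm=146 = #146
@+0a  big-endian(ae 0f) = 0xae0f
  top 5b → 0x15 → movi [RI]
  [10:8] rd=6 = R6
  [7:0] imm=15 = #15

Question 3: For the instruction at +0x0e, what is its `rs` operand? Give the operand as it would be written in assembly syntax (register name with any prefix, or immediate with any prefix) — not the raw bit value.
R3

+0x0e: 7e 60 ⇒ word 0x7e60 (big)
  opcode bits[15:11]=0xf: plus/RR
  rd: (w>>8)&0x7=0x6 → R6
  rs: (w>>5)&0x7=0x3 → R3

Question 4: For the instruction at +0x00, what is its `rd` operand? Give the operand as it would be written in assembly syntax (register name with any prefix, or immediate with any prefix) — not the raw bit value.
R3

@+00  big-endian(bb 00) = 0xbb00
  op=0xbb00>>11=0x17 ⇒ not (R)
  [10:8] rd=3 = R3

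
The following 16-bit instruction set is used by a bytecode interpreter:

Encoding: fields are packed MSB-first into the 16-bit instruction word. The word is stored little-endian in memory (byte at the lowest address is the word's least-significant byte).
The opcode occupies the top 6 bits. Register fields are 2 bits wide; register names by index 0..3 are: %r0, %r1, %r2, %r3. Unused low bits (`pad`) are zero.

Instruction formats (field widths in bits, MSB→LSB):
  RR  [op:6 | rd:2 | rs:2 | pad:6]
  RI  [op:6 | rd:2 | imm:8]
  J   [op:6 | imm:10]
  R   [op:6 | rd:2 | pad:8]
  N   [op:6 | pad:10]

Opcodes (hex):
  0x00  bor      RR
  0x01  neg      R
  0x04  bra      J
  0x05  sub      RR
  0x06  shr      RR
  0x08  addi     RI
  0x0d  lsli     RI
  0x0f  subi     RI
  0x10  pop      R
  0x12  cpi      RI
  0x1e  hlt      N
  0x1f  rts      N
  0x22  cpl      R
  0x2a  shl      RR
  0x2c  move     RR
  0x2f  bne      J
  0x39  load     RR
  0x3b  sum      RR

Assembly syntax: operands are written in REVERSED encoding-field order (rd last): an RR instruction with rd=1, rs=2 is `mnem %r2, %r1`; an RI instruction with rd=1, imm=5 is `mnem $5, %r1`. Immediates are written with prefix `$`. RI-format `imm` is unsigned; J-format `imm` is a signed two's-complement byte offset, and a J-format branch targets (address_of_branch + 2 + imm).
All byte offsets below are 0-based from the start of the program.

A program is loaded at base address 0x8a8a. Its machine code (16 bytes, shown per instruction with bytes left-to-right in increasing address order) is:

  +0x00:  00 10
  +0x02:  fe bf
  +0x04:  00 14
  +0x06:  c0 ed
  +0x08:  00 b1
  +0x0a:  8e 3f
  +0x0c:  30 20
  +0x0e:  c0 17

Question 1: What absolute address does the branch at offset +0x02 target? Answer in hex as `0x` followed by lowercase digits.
0x8a8c

@+02  little-endian(fe bf) = 0xbffe
  opcode bits[15:10]=0x2f: bne/J
  imm: (w>>0)&0x3ff=0x3fe (s10→-2) → $-2
  target = base 0x8a8a + off 0x02 + 2 + imm -2 = 0x8a8c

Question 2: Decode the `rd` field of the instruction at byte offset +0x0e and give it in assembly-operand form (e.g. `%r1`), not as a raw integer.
[0e] c0 17 → 0x17c0
  opcode bits[15:10]=0x5: sub/RR
  rd: (w>>8)&0x3=0x3 → %r3
  rs: (w>>6)&0x3=0x3 → %r3

%r3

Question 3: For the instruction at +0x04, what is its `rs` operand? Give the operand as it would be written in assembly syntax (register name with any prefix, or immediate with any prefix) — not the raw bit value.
@+04  little-endian(00 14) = 0x1400
  top 6b → 0x5 → sub [RR]
  rd: (w>>8)&0x3=0x0 → %r0
  rs: (w>>6)&0x3=0x0 → %r0

%r0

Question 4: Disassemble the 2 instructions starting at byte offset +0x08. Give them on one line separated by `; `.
@+08  little-endian(00 b1) = 0xb100
  top 6b → 0x2c → move [RR]
  rd: (w>>8)&0x3=0x1 → %r1
  rs: (w>>6)&0x3=0x0 → %r0
@+0a  little-endian(8e 3f) = 0x3f8e
  top 6b → 0xf → subi [RI]
  rd: (w>>8)&0x3=0x3 → %r3
  imm: (w>>0)&0xff=0x8e → $142

move %r0, %r1; subi $142, %r3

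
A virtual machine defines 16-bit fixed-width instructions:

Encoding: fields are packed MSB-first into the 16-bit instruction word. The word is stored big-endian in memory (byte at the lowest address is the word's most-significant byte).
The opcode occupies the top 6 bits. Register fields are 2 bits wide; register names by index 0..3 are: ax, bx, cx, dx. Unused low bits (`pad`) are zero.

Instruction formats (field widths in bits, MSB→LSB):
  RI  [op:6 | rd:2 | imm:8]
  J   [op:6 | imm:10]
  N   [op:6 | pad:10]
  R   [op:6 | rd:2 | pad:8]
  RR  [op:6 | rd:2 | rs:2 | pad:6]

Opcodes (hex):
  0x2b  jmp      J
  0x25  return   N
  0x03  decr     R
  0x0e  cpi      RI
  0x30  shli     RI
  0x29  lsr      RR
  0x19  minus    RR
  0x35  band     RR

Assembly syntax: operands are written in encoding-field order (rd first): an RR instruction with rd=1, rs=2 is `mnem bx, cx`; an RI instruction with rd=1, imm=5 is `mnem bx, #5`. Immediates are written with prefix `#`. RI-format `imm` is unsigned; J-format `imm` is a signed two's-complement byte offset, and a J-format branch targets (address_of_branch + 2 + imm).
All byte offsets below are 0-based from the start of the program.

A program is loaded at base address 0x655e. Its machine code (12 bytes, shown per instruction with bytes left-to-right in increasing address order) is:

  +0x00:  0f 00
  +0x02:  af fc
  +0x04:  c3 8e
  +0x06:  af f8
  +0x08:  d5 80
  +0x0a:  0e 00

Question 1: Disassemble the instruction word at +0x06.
jmp #-8

@+06  big-endian(af f8) = 0xaff8
  opcode bits[15:10]=0x2b: jmp/J
  imm@[9:0]=0x3f8 (s10→-8) ⇒ #-8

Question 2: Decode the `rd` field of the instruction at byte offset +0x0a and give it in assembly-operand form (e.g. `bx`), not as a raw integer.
@+0a  big-endian(0e 00) = 0x0e00
  top 6b → 0x3 → decr [R]
  rd@[9:8]=0x2 ⇒ cx

cx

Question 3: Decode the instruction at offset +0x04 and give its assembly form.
shli dx, #142

+0x04: c3 8e ⇒ word 0xc38e (big)
  op=0xc38e>>10=0x30 ⇒ shli (RI)
  rd@[9:8]=0x3 ⇒ dx
  imm@[7:0]=0x8e ⇒ #142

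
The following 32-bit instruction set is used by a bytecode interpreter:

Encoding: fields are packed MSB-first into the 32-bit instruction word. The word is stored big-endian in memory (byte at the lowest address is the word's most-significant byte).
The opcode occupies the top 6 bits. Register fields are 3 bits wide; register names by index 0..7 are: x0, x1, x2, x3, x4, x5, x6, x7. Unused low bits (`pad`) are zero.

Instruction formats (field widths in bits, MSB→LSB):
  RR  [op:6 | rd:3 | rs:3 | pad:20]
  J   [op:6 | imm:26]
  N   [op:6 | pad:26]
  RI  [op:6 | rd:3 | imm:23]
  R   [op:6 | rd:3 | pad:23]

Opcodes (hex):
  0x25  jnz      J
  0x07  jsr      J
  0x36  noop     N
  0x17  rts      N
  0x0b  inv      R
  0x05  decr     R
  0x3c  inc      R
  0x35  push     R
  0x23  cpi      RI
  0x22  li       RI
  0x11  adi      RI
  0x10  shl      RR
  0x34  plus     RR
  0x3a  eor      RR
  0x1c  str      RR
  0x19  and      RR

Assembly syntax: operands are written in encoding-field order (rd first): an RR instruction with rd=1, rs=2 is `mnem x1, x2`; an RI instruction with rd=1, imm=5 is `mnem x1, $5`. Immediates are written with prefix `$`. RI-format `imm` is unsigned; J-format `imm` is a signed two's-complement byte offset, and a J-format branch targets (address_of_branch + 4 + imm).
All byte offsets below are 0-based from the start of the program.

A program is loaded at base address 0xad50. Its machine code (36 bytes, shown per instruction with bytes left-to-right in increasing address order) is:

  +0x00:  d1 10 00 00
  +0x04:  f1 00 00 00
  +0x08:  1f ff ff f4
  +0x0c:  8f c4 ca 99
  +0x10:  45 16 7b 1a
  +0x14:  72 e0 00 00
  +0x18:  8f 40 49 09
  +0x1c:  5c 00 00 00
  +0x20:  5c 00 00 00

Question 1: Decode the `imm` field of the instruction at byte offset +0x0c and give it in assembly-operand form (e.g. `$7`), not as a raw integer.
off 0x0c: read 8f c4 ca 99 as big → 0x8fc4ca99
  op=0x8fc4ca99>>26=0x23 ⇒ cpi (RI)
  rd@[25:23]=0x7 ⇒ x7
  imm@[22:0]=0x44ca99 ⇒ $4508313

$4508313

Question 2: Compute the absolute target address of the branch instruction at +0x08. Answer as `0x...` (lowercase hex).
+0x08: 1f ff ff f4 ⇒ word 0x1ffffff4 (big)
  opcode bits[31:26]=0x7: jsr/J
  [25:0] imm=67108852 (s26→-12) = $-12
  target = base 0xad50 + off 0x08 + 4 + imm -12 = 0xad50

0xad50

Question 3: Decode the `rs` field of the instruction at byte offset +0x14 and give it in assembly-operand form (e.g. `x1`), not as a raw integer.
[14] 72 e0 00 00 → 0x72e00000
  op=0x72e00000>>26=0x1c ⇒ str (RR)
  rd: (w>>23)&0x7=0x5 → x5
  rs: (w>>20)&0x7=0x6 → x6

x6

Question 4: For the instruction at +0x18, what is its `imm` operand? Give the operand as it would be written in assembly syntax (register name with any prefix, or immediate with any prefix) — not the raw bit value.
$4213001

@+18  big-endian(8f 40 49 09) = 0x8f404909
  top 6b → 0x23 → cpi [RI]
  rd: (w>>23)&0x7=0x6 → x6
  imm: (w>>0)&0x7fffff=0x404909 → $4213001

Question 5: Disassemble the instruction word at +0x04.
inc x2

[04] f1 00 00 00 → 0xf1000000
  top 6b → 0x3c → inc [R]
  [25:23] rd=2 = x2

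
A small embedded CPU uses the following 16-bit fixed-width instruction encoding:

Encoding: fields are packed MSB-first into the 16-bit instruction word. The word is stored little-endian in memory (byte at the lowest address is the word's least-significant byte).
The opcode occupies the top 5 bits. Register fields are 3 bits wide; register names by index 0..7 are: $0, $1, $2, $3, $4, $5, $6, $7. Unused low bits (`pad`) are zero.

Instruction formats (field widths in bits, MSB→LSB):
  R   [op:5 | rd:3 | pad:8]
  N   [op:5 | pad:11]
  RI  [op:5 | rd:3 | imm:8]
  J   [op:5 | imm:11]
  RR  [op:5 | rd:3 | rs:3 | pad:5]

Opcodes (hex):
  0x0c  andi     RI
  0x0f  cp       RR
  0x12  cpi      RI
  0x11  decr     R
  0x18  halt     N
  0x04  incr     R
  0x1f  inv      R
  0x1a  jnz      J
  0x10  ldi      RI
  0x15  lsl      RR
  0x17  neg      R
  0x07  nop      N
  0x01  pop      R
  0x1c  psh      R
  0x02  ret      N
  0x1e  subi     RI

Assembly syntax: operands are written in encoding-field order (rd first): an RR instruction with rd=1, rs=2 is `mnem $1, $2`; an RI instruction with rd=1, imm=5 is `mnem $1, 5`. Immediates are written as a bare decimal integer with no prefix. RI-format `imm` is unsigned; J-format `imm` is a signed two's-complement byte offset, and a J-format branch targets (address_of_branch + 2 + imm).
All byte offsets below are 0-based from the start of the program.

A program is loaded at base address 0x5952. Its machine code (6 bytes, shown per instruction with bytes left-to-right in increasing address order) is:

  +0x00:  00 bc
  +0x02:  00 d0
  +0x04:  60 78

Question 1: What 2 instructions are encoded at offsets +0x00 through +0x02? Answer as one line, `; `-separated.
neg $4; jnz 0

off 0x00: read 00 bc as little → 0xbc00
  opcode bits[15:11]=0x17: neg/R
  rd@[10:8]=0x4 ⇒ $4
off 0x02: read 00 d0 as little → 0xd000
  opcode bits[15:11]=0x1a: jnz/J
  imm@[10:0]=0x0 ⇒ 0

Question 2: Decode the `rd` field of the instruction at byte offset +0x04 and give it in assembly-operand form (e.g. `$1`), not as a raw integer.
[04] 60 78 → 0x7860
  op=0x7860>>11=0xf ⇒ cp (RR)
  rd@[10:8]=0x0 ⇒ $0
  rs@[7:5]=0x3 ⇒ $3

$0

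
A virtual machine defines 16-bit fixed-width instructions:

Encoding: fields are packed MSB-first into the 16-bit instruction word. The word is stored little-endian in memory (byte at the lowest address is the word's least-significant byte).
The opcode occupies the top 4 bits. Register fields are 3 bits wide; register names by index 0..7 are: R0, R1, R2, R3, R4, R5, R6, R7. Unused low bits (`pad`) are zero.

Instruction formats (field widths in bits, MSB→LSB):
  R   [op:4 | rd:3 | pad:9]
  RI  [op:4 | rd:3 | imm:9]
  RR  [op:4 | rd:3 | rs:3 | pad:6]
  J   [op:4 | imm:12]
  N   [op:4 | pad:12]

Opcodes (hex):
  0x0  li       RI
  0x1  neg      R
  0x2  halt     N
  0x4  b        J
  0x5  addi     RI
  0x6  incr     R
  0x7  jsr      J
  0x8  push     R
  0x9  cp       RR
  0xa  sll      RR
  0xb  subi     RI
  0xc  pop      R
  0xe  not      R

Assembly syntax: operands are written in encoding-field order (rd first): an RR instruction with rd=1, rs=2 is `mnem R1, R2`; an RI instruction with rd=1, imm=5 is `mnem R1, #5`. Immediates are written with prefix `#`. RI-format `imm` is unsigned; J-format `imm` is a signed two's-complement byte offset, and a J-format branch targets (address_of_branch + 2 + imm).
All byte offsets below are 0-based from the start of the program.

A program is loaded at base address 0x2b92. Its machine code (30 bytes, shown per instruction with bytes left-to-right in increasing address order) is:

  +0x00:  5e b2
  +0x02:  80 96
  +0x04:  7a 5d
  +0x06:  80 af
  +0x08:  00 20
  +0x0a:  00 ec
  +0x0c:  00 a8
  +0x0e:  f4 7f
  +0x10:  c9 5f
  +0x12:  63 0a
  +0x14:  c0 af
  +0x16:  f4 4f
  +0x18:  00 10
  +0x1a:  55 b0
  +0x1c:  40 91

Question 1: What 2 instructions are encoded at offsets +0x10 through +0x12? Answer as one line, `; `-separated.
addi R7, #457; li R5, #99

@+10  little-endian(c9 5f) = 0x5fc9
  top 4b → 0x5 → addi [RI]
  [11:9] rd=7 = R7
  [8:0] imm=457 = #457
@+12  little-endian(63 0a) = 0x0a63
  top 4b → 0x0 → li [RI]
  [11:9] rd=5 = R5
  [8:0] imm=99 = #99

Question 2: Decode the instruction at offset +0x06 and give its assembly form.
sll R7, R6

off 0x06: read 80 af as little → 0xaf80
  op=0xaf80>>12=0xa ⇒ sll (RR)
  rd@[11:9]=0x7 ⇒ R7
  rs@[8:6]=0x6 ⇒ R6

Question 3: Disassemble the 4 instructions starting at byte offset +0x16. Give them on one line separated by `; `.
b #-12; neg R0; subi R0, #85; cp R0, R5

+0x16: f4 4f ⇒ word 0x4ff4 (little)
  top 4b → 0x4 → b [J]
  [11:0] imm=4084 (s12→-12) = #-12
+0x18: 00 10 ⇒ word 0x1000 (little)
  top 4b → 0x1 → neg [R]
  [11:9] rd=0 = R0
+0x1a: 55 b0 ⇒ word 0xb055 (little)
  top 4b → 0xb → subi [RI]
  [11:9] rd=0 = R0
  [8:0] imm=85 = #85
+0x1c: 40 91 ⇒ word 0x9140 (little)
  top 4b → 0x9 → cp [RR]
  [11:9] rd=0 = R0
  [8:6] rs=5 = R5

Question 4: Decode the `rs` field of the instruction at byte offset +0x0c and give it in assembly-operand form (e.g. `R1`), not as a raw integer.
off 0x0c: read 00 a8 as little → 0xa800
  opcode bits[15:12]=0xa: sll/RR
  [11:9] rd=4 = R4
  [8:6] rs=0 = R0

R0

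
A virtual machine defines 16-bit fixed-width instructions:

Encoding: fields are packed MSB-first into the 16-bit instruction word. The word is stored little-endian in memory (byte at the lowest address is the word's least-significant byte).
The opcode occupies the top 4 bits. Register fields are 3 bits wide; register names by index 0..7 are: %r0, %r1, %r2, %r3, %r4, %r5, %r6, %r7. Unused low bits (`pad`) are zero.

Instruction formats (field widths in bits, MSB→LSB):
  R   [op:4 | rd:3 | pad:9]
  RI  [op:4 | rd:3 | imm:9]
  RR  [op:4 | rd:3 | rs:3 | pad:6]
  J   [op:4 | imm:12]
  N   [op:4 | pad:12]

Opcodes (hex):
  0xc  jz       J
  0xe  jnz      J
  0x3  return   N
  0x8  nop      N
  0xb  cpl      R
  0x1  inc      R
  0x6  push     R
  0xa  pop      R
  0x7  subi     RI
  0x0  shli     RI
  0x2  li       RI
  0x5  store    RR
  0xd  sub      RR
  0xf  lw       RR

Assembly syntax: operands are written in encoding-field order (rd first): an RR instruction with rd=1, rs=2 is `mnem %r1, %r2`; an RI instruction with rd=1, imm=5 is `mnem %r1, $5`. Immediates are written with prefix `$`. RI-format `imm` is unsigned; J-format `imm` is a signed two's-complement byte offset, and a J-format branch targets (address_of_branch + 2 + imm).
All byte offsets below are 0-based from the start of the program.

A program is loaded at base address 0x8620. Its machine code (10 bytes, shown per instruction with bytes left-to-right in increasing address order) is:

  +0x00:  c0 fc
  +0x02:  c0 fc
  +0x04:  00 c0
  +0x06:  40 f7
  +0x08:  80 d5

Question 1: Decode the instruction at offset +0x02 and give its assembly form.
lw %r6, %r3

[02] c0 fc → 0xfcc0
  op=0xfcc0>>12=0xf ⇒ lw (RR)
  rd: (w>>9)&0x7=0x6 → %r6
  rs: (w>>6)&0x7=0x3 → %r3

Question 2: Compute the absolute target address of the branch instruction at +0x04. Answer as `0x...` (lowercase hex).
0x8626

+0x04: 00 c0 ⇒ word 0xc000 (little)
  top 4b → 0xc → jz [J]
  imm@[11:0]=0x0 ⇒ $0
  target = base 0x8620 + off 0x04 + 2 + imm 0 = 0x8626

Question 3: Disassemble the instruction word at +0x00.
@+00  little-endian(c0 fc) = 0xfcc0
  opcode bits[15:12]=0xf: lw/RR
  [11:9] rd=6 = %r6
  [8:6] rs=3 = %r3

lw %r6, %r3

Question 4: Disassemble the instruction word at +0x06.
lw %r3, %r5

@+06  little-endian(40 f7) = 0xf740
  top 4b → 0xf → lw [RR]
  rd@[11:9]=0x3 ⇒ %r3
  rs@[8:6]=0x5 ⇒ %r5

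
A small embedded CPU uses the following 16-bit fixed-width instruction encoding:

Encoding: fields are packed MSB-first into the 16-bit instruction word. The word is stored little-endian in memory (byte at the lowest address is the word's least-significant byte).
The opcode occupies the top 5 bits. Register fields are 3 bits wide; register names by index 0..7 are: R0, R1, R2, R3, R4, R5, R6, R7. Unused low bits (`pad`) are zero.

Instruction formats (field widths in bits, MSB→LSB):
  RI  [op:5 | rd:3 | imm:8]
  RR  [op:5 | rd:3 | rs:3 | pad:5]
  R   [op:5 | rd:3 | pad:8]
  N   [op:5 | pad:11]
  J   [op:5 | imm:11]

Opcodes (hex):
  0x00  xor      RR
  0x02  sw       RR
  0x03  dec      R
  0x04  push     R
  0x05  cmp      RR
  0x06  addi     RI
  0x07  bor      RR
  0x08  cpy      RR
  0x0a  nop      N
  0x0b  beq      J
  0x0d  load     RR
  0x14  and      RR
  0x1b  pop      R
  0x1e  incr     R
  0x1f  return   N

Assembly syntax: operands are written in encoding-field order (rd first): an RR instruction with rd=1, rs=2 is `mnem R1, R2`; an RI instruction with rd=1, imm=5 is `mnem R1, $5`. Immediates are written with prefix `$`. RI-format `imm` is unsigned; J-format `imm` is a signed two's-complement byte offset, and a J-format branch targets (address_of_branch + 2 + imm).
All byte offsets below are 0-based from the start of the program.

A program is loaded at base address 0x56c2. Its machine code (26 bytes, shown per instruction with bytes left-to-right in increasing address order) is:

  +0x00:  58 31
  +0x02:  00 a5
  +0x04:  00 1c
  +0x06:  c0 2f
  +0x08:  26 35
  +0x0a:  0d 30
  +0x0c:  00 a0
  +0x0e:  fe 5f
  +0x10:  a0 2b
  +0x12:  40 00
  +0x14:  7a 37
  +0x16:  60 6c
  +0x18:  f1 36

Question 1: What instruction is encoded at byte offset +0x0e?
[0e] fe 5f → 0x5ffe
  opcode bits[15:11]=0xb: beq/J
  [10:0] imm=2046 (s11→-2) = $-2

beq $-2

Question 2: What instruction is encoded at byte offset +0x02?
and R5, R0

@+02  little-endian(00 a5) = 0xa500
  op=0xa500>>11=0x14 ⇒ and (RR)
  rd@[10:8]=0x5 ⇒ R5
  rs@[7:5]=0x0 ⇒ R0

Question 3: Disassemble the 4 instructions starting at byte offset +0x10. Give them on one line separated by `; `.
[10] a0 2b → 0x2ba0
  top 5b → 0x5 → cmp [RR]
  [10:8] rd=3 = R3
  [7:5] rs=5 = R5
[12] 40 00 → 0x0040
  top 5b → 0x0 → xor [RR]
  [10:8] rd=0 = R0
  [7:5] rs=2 = R2
[14] 7a 37 → 0x377a
  top 5b → 0x6 → addi [RI]
  [10:8] rd=7 = R7
  [7:0] imm=122 = $122
[16] 60 6c → 0x6c60
  top 5b → 0xd → load [RR]
  [10:8] rd=4 = R4
  [7:5] rs=3 = R3

cmp R3, R5; xor R0, R2; addi R7, $122; load R4, R3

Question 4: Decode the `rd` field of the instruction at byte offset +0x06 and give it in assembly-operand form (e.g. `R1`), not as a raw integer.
+0x06: c0 2f ⇒ word 0x2fc0 (little)
  opcode bits[15:11]=0x5: cmp/RR
  [10:8] rd=7 = R7
  [7:5] rs=6 = R6

R7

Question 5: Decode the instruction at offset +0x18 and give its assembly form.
off 0x18: read f1 36 as little → 0x36f1
  opcode bits[15:11]=0x6: addi/RI
  rd@[10:8]=0x6 ⇒ R6
  imm@[7:0]=0xf1 ⇒ $241

addi R6, $241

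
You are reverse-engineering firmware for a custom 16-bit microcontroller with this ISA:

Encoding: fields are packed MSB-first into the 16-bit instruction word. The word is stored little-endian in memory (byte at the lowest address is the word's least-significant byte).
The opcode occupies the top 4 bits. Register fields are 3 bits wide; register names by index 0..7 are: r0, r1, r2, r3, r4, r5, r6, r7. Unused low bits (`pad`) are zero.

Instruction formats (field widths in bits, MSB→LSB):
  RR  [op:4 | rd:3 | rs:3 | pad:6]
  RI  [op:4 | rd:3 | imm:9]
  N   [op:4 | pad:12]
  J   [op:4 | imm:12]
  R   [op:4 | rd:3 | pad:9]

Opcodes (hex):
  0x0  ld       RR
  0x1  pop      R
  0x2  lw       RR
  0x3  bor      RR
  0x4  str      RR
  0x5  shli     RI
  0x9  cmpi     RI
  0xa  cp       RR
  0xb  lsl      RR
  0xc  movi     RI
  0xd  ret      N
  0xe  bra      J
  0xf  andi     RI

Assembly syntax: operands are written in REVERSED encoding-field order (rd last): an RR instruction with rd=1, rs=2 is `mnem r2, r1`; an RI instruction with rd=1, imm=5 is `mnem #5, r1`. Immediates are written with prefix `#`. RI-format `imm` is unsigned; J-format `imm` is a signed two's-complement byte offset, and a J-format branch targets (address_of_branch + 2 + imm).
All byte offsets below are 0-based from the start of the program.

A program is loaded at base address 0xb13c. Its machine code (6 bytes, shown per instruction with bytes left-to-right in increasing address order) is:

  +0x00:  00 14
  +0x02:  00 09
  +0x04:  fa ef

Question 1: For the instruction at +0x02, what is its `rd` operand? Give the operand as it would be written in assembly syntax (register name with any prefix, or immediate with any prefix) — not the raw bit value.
r4

off 0x02: read 00 09 as little → 0x0900
  op=0x0900>>12=0x0 ⇒ ld (RR)
  [11:9] rd=4 = r4
  [8:6] rs=4 = r4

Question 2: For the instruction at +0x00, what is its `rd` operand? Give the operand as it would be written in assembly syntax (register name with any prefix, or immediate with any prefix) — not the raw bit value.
r2

+0x00: 00 14 ⇒ word 0x1400 (little)
  top 4b → 0x1 → pop [R]
  rd: (w>>9)&0x7=0x2 → r2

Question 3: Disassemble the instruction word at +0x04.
+0x04: fa ef ⇒ word 0xeffa (little)
  op=0xeffa>>12=0xe ⇒ bra (J)
  imm@[11:0]=0xffa (s12→-6) ⇒ #-6

bra #-6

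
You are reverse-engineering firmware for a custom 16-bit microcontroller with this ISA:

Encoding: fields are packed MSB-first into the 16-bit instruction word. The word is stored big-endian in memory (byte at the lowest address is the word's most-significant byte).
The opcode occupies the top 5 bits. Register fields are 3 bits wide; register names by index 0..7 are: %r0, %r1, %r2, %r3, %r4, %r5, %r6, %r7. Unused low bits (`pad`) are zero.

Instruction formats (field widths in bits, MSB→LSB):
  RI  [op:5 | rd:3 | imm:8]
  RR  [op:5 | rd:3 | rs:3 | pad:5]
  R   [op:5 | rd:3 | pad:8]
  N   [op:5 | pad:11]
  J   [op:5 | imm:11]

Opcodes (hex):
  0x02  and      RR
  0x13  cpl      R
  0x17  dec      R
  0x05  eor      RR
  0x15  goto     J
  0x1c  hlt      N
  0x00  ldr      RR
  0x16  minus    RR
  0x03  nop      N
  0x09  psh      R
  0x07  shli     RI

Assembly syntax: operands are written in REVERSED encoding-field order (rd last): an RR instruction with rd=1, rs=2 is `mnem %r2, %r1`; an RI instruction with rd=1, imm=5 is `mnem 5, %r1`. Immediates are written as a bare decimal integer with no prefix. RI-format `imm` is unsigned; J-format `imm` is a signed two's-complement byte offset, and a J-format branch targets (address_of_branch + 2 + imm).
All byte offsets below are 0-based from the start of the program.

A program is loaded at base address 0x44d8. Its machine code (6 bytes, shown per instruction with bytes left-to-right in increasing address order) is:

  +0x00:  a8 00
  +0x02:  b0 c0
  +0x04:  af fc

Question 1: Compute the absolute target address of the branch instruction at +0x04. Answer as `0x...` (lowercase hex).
0x44da

+0x04: af fc ⇒ word 0xaffc (big)
  top 5b → 0x15 → goto [J]
  imm: (w>>0)&0x7ff=0x7fc (s11→-4) → -4
  target = base 0x44d8 + off 0x04 + 2 + imm -4 = 0x44da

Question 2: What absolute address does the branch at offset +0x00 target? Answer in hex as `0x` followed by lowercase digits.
0x44da

+0x00: a8 00 ⇒ word 0xa800 (big)
  top 5b → 0x15 → goto [J]
  [10:0] imm=0 = 0
  target = base 0x44d8 + off 0x00 + 2 + imm 0 = 0x44da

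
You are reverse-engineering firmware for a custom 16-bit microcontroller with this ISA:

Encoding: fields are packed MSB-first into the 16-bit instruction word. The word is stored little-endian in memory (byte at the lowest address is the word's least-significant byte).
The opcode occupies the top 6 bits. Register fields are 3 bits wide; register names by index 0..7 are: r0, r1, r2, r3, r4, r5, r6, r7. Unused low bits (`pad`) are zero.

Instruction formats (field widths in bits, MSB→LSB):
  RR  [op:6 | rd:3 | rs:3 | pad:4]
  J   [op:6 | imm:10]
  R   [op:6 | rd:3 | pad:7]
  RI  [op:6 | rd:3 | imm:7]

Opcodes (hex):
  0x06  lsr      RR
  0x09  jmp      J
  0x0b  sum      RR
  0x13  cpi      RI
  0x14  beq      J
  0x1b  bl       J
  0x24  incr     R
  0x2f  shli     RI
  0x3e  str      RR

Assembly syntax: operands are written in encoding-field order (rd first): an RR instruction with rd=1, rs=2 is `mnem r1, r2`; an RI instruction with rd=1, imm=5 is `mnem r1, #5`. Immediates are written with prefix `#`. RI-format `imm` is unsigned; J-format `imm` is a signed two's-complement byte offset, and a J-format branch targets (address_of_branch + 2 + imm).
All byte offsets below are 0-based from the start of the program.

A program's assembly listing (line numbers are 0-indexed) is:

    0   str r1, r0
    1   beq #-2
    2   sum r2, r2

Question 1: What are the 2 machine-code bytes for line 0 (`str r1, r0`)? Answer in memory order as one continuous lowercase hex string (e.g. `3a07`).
80f8

line 0 (str): pack op=0x3e:6|rd=1:3|rs=0:3|pad=0:4 = 0xf880; little→ 80 f8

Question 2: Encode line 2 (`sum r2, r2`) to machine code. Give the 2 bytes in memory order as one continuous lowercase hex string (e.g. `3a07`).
line 2 (sum): pack op=0xb:6|rd=2:3|rs=2:3|pad=0:4 = 0x2d20; little→ 20 2d

202d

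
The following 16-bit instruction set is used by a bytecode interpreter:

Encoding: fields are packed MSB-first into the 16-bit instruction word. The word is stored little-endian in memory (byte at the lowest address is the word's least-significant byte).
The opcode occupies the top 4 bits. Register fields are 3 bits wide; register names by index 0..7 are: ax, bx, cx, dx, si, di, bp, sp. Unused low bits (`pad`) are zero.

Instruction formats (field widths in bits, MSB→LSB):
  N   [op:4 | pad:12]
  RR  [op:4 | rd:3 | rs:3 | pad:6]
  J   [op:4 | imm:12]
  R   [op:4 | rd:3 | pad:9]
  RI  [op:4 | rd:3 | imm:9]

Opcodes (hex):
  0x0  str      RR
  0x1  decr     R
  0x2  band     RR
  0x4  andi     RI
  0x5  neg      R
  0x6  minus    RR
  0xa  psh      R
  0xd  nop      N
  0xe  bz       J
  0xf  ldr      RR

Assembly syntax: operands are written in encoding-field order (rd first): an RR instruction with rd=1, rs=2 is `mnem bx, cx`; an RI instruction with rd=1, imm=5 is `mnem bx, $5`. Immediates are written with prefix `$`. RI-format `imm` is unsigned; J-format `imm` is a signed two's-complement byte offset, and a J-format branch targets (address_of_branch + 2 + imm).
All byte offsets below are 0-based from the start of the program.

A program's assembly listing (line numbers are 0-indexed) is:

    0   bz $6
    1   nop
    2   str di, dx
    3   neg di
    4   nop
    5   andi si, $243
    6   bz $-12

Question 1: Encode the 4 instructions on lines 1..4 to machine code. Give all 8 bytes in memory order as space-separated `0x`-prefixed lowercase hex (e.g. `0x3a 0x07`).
0x00 0xd0 0xc0 0x0a 0x00 0x5a 0x00 0xd0

L1: nop op=0xd:4|pad=0:12 ⇒ 0xd000 ⇒ little 00 d0
L2: str op=0x0:4|rd=5:3|rs=3:3|pad=0:6 ⇒ 0x0ac0 ⇒ little c0 0a
L3: neg op=0x5:4|rd=5:3|pad=0:9 ⇒ 0x5a00 ⇒ little 00 5a
L4: nop op=0xd:4|pad=0:12 ⇒ 0xd000 ⇒ little 00 d0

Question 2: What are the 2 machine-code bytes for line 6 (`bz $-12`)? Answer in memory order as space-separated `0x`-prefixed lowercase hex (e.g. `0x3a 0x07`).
6. bz fields op=0xe:4|imm=-12:12 → word eff4h → f4 ef

0xf4 0xef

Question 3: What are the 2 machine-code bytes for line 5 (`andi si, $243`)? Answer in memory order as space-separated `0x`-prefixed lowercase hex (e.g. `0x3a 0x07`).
L5: andi op=0x4:4|rd=4:3|imm=243:9 ⇒ 0x48f3 ⇒ little f3 48

0xf3 0x48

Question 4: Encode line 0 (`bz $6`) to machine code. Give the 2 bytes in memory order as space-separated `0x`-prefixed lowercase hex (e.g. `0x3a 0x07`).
0. bz fields op=0xe:4|imm=6:12 → word e006h → 06 e0

0x06 0xe0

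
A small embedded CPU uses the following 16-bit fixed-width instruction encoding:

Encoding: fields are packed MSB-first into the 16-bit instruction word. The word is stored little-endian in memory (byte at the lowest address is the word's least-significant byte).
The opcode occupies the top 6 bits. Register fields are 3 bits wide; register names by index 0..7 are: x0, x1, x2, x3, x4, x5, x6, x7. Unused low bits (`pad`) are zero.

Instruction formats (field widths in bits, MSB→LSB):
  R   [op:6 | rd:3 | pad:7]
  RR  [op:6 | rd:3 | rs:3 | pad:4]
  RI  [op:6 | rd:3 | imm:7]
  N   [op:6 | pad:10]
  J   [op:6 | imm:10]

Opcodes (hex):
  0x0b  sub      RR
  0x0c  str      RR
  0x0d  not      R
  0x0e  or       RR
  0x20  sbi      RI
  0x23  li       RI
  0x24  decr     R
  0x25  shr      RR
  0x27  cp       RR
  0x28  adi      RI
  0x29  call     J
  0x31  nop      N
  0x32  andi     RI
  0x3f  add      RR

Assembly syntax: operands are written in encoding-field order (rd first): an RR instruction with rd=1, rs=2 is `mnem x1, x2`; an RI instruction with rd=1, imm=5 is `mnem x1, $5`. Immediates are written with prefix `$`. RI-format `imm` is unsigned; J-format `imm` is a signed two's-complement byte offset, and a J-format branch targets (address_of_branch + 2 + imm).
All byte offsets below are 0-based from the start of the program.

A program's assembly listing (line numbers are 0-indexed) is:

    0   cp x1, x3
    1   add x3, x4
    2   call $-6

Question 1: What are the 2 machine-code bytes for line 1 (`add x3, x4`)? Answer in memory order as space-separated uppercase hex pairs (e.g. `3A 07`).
1. add fields op=0x3f:6|rd=3:3|rs=4:3|pad=0:4 → word fdc0h → c0 fd

C0 FD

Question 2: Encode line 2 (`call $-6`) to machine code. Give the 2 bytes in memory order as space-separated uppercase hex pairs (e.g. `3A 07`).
FA A7

L2: call op=0x29:6|imm=-6:10 ⇒ 0xa7fa ⇒ little fa a7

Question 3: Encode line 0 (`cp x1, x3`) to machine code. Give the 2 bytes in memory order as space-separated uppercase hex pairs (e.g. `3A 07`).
B0 9C

0. cp fields op=0x27:6|rd=1:3|rs=3:3|pad=0:4 → word 9cb0h → b0 9c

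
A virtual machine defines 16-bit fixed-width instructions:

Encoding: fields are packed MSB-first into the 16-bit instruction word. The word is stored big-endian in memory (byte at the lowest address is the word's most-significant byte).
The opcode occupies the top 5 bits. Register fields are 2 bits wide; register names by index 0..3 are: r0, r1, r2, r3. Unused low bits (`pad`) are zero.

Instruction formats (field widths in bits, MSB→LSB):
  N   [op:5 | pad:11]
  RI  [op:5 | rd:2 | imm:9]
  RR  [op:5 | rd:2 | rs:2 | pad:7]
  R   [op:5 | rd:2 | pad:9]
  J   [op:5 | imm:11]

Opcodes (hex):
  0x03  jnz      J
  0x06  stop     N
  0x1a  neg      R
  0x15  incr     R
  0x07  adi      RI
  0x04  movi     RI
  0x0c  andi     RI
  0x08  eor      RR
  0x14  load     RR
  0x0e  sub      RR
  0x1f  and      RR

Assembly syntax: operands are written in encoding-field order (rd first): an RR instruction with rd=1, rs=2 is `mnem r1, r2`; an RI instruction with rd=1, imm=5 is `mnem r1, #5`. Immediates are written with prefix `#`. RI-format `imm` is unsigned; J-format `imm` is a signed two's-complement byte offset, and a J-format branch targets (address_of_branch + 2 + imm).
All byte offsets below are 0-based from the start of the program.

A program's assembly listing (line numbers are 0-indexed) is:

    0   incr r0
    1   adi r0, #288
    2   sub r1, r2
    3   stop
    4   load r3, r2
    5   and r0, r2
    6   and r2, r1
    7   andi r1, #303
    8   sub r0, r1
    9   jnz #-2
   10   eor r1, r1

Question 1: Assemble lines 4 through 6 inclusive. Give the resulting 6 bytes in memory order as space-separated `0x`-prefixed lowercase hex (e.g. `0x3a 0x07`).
0xa7 0x00 0xf9 0x00 0xfc 0x80

L4: load op=0x14:5|rd=3:2|rs=2:2|pad=0:7 ⇒ 0xa700 ⇒ big a7 00
L5: and op=0x1f:5|rd=0:2|rs=2:2|pad=0:7 ⇒ 0xf900 ⇒ big f9 00
L6: and op=0x1f:5|rd=2:2|rs=1:2|pad=0:7 ⇒ 0xfc80 ⇒ big fc 80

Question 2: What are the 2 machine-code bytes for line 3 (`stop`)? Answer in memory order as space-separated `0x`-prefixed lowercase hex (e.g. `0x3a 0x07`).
0x30 0x00

3. stop fields op=0x6:5|pad=0:11 → word 3000h → 30 00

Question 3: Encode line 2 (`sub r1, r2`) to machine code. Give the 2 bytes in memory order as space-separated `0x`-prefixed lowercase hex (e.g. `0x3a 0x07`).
2. sub fields op=0xe:5|rd=1:2|rs=2:2|pad=0:7 → word 7300h → 73 00

0x73 0x00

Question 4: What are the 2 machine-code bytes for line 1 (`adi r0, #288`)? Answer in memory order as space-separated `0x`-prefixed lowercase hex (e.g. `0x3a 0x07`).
0x39 0x20

L1: adi op=0x7:5|rd=0:2|imm=288:9 ⇒ 0x3920 ⇒ big 39 20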